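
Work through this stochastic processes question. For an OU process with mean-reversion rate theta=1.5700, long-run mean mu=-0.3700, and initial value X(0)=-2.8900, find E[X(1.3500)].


E[X(t)] = mu + (X(0) - mu)*exp(-theta*t)
= -0.3700 + (-2.8900 - -0.3700)*exp(-1.5700*1.3500)
= -0.3700 + -2.5200 * 0.1201
= -0.6726

-0.6726


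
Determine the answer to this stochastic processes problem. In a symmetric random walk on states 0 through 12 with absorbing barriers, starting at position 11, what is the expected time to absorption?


For symmetric RW on 0,...,N with absorbing barriers, E(i) = i*(N-i)
E(11) = 11 * 1 = 11

11


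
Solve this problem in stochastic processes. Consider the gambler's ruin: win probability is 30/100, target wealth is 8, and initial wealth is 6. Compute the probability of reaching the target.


Gambler's ruin formula:
r = q/p = 0.7000/0.3000 = 2.3333
P(win) = (1 - r^i)/(1 - r^N)
= (1 - 2.3333^6)/(1 - 2.3333^8)
= 0.1827

0.1827


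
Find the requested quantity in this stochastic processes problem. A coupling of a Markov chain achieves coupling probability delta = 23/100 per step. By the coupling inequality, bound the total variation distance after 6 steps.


TV distance bound <= (1-delta)^n
= (1 - 0.2300)^6
= 0.7700^6
= 0.2084

0.2084


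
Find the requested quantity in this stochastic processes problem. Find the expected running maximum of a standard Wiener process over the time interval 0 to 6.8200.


E(max B(s)) = sqrt(2t/pi)
= sqrt(2*6.8200/pi)
= sqrt(4.3417)
= 2.0837

2.0837


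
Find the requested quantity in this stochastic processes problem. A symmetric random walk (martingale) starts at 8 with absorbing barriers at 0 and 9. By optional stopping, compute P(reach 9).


By optional stopping theorem: E(M at tau) = M(0) = 8
P(hit 9)*9 + P(hit 0)*0 = 8
P(hit 9) = (8 - 0)/(9 - 0) = 8/9 = 0.8889

0.8889


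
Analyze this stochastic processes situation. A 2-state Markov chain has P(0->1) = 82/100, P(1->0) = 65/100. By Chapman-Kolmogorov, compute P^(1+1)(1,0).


P^2 = P^1 * P^1
Computing via matrix multiplication of the transition matrix.
Entry (1,0) of P^2 = 0.3445

0.3445


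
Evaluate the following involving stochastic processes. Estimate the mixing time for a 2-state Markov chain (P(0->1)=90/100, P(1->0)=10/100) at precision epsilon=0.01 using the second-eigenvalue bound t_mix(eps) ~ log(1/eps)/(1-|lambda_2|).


lambda_2 = |1 - p01 - p10| = |1 - 0.9000 - 0.1000| = 2.7756e-17
t_mix ~ log(1/eps)/(1 - |lambda_2|)
= log(100)/(1 - 2.7756e-17) = 4.6052/1.0000
= 4.6052

4.6052


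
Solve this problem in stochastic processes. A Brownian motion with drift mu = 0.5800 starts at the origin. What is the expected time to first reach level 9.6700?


Expected first passage time = a/mu
= 9.6700/0.5800
= 16.6724

16.6724


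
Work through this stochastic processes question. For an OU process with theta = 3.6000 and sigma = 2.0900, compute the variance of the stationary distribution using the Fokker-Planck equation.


Stationary variance = sigma^2 / (2*theta)
= 2.0900^2 / (2*3.6000)
= 4.3681 / 7.2000
= 0.6067

0.6067


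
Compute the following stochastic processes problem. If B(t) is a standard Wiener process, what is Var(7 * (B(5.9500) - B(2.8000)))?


Var(alpha*(B(t)-B(s))) = alpha^2 * (t-s)
= 7^2 * (5.9500 - 2.8000)
= 49 * 3.1500
= 154.3500

154.3500


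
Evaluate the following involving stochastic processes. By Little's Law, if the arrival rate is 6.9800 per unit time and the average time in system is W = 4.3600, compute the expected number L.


Little's Law: L = lambda * W
= 6.9800 * 4.3600
= 30.4328

30.4328


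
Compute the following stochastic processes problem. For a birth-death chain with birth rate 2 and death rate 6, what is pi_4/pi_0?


For birth-death process, pi_n/pi_0 = (lambda/mu)^n
= (2/6)^4
= 0.0123

0.0123


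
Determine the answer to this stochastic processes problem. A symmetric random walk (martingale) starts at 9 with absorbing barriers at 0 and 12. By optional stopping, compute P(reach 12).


By optional stopping theorem: E(M at tau) = M(0) = 9
P(hit 12)*12 + P(hit 0)*0 = 9
P(hit 12) = (9 - 0)/(12 - 0) = 3/4 = 0.7500

0.7500


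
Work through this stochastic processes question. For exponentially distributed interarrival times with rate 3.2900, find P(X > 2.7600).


P(X > t) = exp(-lambda * t)
= exp(-3.2900 * 2.7600)
= exp(-9.0804) = 1.1388e-04

1.1388e-04


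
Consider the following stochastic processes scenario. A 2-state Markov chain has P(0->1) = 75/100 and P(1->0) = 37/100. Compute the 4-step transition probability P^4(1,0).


Computing P^4 by matrix multiplication.
P = [[0.2500, 0.7500], [0.3700, 0.6300]]
After raising P to the power 4:
P^4(1,0) = 0.3303

0.3303


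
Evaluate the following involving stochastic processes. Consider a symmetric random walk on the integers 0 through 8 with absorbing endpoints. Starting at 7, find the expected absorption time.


For symmetric RW on 0,...,N with absorbing barriers, E(i) = i*(N-i)
E(7) = 7 * 1 = 7

7


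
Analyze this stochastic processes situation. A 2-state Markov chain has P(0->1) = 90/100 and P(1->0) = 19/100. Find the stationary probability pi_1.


Stationary distribution: pi_0 = p10/(p01+p10), pi_1 = p01/(p01+p10)
p01 = 0.9000, p10 = 0.1900
pi_1 = 0.8257

0.8257


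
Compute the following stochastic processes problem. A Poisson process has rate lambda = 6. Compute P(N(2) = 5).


P(N(t)=k) = (lambda*t)^k * exp(-lambda*t) / k!
lambda*t = 12
= 12^5 * exp(-12) / 5!
= 248832 * 6.1442e-06 / 120
= 0.0127

0.0127


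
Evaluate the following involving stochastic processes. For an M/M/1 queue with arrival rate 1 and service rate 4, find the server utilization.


rho = lambda/mu
= 1/4
= 0.2500

0.2500


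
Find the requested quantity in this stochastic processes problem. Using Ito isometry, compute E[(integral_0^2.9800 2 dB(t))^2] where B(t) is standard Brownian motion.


By Ito isometry: E[(int f dB)^2] = int f^2 dt
= 2^2 * 2.9800
= 4 * 2.9800 = 11.9200

11.9200


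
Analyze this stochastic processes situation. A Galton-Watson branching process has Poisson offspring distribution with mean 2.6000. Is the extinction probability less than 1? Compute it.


Since mu = 2.6000 > 1, extinction prob q < 1.
Solve s = exp(mu*(s-1)) iteratively.
q = 0.0951

0.0951


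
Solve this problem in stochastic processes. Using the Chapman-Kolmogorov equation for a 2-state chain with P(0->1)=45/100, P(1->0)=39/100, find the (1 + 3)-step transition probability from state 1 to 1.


P^4 = P^1 * P^3
Computing via matrix multiplication of the transition matrix.
Entry (1,1) of P^4 = 0.5360

0.5360


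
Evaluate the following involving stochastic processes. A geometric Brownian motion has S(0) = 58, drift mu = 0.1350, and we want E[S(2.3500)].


E[S(t)] = S(0) * exp(mu * t)
= 58 * exp(0.1350 * 2.3500)
= 58 * 1.3733
= 79.6541

79.6541


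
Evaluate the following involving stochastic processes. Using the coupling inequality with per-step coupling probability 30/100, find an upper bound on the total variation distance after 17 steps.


TV distance bound <= (1-delta)^n
= (1 - 0.3000)^17
= 0.7000^17
= 0.0023

0.0023


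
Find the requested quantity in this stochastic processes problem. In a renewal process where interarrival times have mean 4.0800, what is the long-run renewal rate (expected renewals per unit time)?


Long-run renewal rate = 1/E(X)
= 1/4.0800
= 0.2451

0.2451


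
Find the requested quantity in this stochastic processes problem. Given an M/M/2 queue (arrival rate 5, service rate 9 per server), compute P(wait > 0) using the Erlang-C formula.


a = lambda/mu = 0.5556
rho = a/c = 0.2778
Erlang-C formula applied:
C(c,a) = 0.1208

0.1208


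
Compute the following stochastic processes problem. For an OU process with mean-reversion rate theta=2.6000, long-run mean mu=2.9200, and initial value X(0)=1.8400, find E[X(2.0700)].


E[X(t)] = mu + (X(0) - mu)*exp(-theta*t)
= 2.9200 + (1.8400 - 2.9200)*exp(-2.6000*2.0700)
= 2.9200 + -1.0800 * 0.0046
= 2.9150

2.9150


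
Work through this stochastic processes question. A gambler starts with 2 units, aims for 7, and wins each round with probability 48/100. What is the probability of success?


Gambler's ruin formula:
r = q/p = 0.5200/0.4800 = 1.0833
P(win) = (1 - r^i)/(1 - r^N)
= (1 - 1.0833^2)/(1 - 1.0833^7)
= 0.2311

0.2311


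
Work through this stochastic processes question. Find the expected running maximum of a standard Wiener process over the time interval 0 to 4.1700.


E(max B(s)) = sqrt(2t/pi)
= sqrt(2*4.1700/pi)
= sqrt(2.6547)
= 1.6293

1.6293


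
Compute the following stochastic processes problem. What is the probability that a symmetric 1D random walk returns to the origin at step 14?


P(S(14) = 0) = C(14,7) / 4^7
= 3432 / 16384
= 0.2095

0.2095


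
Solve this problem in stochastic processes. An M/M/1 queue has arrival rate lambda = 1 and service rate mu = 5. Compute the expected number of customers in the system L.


rho = 1/5 = 0.2000
L = rho/(1-rho)
= 0.2000/0.8000
= 0.2500

0.2500


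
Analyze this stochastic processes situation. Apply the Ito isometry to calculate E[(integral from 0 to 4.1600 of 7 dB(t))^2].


By Ito isometry: E[(int f dB)^2] = int f^2 dt
= 7^2 * 4.1600
= 49 * 4.1600 = 203.8400

203.8400


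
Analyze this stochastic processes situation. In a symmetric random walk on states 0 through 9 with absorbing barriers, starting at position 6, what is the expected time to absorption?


For symmetric RW on 0,...,N with absorbing barriers, E(i) = i*(N-i)
E(6) = 6 * 3 = 18

18


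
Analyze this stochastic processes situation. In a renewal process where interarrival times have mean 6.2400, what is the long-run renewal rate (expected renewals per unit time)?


Long-run renewal rate = 1/E(X)
= 1/6.2400
= 0.1603

0.1603


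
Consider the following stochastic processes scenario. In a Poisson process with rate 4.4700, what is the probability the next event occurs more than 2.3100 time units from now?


P(X > t) = exp(-lambda * t)
= exp(-4.4700 * 2.3100)
= exp(-10.3257) = 3.2780e-05

3.2780e-05


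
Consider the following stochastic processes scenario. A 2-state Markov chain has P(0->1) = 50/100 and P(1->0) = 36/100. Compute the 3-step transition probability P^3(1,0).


Computing P^3 by matrix multiplication.
P = [[0.5000, 0.5000], [0.3600, 0.6400]]
After raising P to the power 3:
P^3(1,0) = 0.4175

0.4175


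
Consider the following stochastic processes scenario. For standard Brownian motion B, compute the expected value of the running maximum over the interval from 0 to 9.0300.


E(max B(s)) = sqrt(2t/pi)
= sqrt(2*9.0300/pi)
= sqrt(5.7487)
= 2.3976

2.3976


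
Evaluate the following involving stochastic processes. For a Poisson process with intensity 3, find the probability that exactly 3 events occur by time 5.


P(N(t)=k) = (lambda*t)^k * exp(-lambda*t) / k!
lambda*t = 15
= 15^3 * exp(-15) / 3!
= 3375 * 3.0590e-07 / 6
= 1.7207e-04

1.7207e-04


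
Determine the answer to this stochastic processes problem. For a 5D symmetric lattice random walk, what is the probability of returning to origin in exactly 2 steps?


P(return in 2 steps) = P(reverse first step) = 1/(2d)
= 1/10
= 0.1000

0.1000


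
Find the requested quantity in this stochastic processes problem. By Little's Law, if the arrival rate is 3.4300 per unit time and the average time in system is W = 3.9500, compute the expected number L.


Little's Law: L = lambda * W
= 3.4300 * 3.9500
= 13.5485

13.5485


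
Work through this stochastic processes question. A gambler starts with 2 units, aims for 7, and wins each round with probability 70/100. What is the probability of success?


Gambler's ruin formula:
r = q/p = 0.3000/0.7000 = 0.4286
P(win) = (1 - r^i)/(1 - r^N)
= (1 - 0.4286^2)/(1 - 0.4286^7)
= 0.8185

0.8185


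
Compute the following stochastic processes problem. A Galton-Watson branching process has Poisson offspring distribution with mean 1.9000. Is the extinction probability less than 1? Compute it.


Since mu = 1.9000 > 1, extinction prob q < 1.
Solve s = exp(mu*(s-1)) iteratively.
q = 0.2328

0.2328


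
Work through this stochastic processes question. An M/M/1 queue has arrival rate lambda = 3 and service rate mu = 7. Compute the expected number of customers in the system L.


rho = 3/7 = 0.4286
L = rho/(1-rho)
= 0.4286/0.5714
= 0.7500

0.7500


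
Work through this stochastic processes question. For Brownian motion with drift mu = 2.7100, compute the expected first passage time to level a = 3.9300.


Expected first passage time = a/mu
= 3.9300/2.7100
= 1.4502

1.4502


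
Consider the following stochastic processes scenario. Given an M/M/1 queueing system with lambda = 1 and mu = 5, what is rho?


rho = lambda/mu
= 1/5
= 0.2000

0.2000


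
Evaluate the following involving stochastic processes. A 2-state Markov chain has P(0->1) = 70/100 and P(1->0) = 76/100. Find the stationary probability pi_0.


Stationary distribution: pi_0 = p10/(p01+p10), pi_1 = p01/(p01+p10)
p01 = 0.7000, p10 = 0.7600
pi_0 = 0.5205

0.5205


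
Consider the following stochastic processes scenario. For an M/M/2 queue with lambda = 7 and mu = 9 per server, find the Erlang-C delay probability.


a = lambda/mu = 0.7778
rho = a/c = 0.3889
Erlang-C formula applied:
C(c,a) = 0.2178

0.2178


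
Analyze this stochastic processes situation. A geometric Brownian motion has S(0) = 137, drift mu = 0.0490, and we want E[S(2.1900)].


E[S(t)] = S(0) * exp(mu * t)
= 137 * exp(0.0490 * 2.1900)
= 137 * 1.1133
= 152.5193

152.5193


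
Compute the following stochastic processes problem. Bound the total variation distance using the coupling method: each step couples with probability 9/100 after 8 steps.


TV distance bound <= (1-delta)^n
= (1 - 0.0900)^8
= 0.9100^8
= 0.4703

0.4703


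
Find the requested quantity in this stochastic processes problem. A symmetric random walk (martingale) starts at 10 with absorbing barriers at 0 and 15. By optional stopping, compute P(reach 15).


By optional stopping theorem: E(M at tau) = M(0) = 10
P(hit 15)*15 + P(hit 0)*0 = 10
P(hit 15) = (10 - 0)/(15 - 0) = 2/3 = 0.6667

0.6667


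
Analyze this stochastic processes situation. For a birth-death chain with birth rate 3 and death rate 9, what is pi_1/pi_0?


For birth-death process, pi_n/pi_0 = (lambda/mu)^n
= (3/9)^1
= 0.3333

0.3333


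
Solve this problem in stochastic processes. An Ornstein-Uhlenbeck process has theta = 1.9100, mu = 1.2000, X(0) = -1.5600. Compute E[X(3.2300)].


E[X(t)] = mu + (X(0) - mu)*exp(-theta*t)
= 1.2000 + (-1.5600 - 1.2000)*exp(-1.9100*3.2300)
= 1.2000 + -2.7600 * 0.0021
= 1.1942

1.1942


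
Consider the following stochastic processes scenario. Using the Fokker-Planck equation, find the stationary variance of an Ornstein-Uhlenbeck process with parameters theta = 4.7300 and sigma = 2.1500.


Stationary variance = sigma^2 / (2*theta)
= 2.1500^2 / (2*4.7300)
= 4.6225 / 9.4600
= 0.4886

0.4886


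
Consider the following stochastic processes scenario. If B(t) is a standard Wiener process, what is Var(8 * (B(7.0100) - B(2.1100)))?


Var(alpha*(B(t)-B(s))) = alpha^2 * (t-s)
= 8^2 * (7.0100 - 2.1100)
= 64 * 4.9000
= 313.6000

313.6000


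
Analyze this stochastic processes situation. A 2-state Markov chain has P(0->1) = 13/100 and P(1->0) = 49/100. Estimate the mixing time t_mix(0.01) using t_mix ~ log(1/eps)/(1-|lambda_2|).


lambda_2 = |1 - p01 - p10| = |1 - 0.1300 - 0.4900| = 0.3800
t_mix ~ log(1/eps)/(1 - |lambda_2|)
= log(100)/(1 - 0.3800) = 4.6052/0.6200
= 7.4277

7.4277


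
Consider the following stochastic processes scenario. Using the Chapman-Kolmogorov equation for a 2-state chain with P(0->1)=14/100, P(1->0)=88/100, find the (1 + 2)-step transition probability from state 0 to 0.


P^3 = P^1 * P^2
Computing via matrix multiplication of the transition matrix.
Entry (0,0) of P^3 = 0.8627

0.8627


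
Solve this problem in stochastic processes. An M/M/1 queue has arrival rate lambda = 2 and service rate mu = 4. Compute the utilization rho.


rho = lambda/mu
= 2/4
= 0.5000

0.5000


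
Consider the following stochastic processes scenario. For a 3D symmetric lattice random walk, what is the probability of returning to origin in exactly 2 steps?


P(return in 2 steps) = P(reverse first step) = 1/(2d)
= 1/6
= 0.1667

0.1667


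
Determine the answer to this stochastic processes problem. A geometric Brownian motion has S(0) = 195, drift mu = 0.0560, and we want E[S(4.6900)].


E[S(t)] = S(0) * exp(mu * t)
= 195 * exp(0.0560 * 4.6900)
= 195 * 1.3004
= 253.5699

253.5699


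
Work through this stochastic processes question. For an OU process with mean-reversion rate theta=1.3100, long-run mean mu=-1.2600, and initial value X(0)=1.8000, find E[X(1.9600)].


E[X(t)] = mu + (X(0) - mu)*exp(-theta*t)
= -1.2600 + (1.8000 - -1.2600)*exp(-1.3100*1.9600)
= -1.2600 + 3.0600 * 0.0767
= -1.0252

-1.0252


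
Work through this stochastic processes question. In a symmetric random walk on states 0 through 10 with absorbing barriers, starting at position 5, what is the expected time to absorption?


For symmetric RW on 0,...,N with absorbing barriers, E(i) = i*(N-i)
E(5) = 5 * 5 = 25

25


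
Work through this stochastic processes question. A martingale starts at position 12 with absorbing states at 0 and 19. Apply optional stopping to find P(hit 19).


By optional stopping theorem: E(M at tau) = M(0) = 12
P(hit 19)*19 + P(hit 0)*0 = 12
P(hit 19) = (12 - 0)/(19 - 0) = 12/19 = 0.6316

0.6316


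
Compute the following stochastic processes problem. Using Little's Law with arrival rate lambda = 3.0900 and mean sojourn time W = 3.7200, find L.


Little's Law: L = lambda * W
= 3.0900 * 3.7200
= 11.4948

11.4948


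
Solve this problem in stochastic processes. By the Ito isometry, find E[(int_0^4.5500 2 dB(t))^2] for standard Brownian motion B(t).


By Ito isometry: E[(int f dB)^2] = int f^2 dt
= 2^2 * 4.5500
= 4 * 4.5500 = 18.2000

18.2000


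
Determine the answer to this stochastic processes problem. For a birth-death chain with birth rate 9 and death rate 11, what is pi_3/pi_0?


For birth-death process, pi_n/pi_0 = (lambda/mu)^n
= (9/11)^3
= 0.5477

0.5477


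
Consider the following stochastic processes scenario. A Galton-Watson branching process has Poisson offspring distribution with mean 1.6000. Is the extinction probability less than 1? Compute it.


Since mu = 1.6000 > 1, extinction prob q < 1.
Solve s = exp(mu*(s-1)) iteratively.
q = 0.3580

0.3580


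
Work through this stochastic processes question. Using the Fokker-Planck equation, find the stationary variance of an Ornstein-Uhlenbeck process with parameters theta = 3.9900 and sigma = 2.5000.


Stationary variance = sigma^2 / (2*theta)
= 2.5000^2 / (2*3.9900)
= 6.2500 / 7.9800
= 0.7832

0.7832


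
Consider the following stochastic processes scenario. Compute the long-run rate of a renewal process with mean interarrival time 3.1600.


Long-run renewal rate = 1/E(X)
= 1/3.1600
= 0.3165

0.3165


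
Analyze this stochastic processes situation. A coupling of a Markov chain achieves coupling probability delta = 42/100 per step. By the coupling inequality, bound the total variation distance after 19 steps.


TV distance bound <= (1-delta)^n
= (1 - 0.4200)^19
= 0.5800^19
= 3.1999e-05

3.1999e-05


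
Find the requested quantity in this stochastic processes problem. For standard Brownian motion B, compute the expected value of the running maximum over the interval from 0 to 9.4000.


E(max B(s)) = sqrt(2t/pi)
= sqrt(2*9.4000/pi)
= sqrt(5.9842)
= 2.4463

2.4463


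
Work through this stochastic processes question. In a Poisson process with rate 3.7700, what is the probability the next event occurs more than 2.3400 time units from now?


P(X > t) = exp(-lambda * t)
= exp(-3.7700 * 2.3400)
= exp(-8.8218) = 1.4748e-04

1.4748e-04


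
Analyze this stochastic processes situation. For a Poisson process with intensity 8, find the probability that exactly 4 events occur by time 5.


P(N(t)=k) = (lambda*t)^k * exp(-lambda*t) / k!
lambda*t = 40
= 40^4 * exp(-40) / 4!
= 2560000 * 4.2484e-18 / 24
= 4.5316e-13

4.5316e-13


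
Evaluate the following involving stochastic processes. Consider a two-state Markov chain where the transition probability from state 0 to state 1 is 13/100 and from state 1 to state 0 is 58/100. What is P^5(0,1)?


Computing P^5 by matrix multiplication.
P = [[0.8700, 0.1300], [0.5800, 0.4200]]
After raising P to the power 5:
P^5(0,1) = 0.1827

0.1827


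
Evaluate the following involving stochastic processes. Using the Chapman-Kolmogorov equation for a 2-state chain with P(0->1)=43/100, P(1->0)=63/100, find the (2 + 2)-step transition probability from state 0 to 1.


P^4 = P^2 * P^2
Computing via matrix multiplication of the transition matrix.
Entry (0,1) of P^4 = 0.4057

0.4057


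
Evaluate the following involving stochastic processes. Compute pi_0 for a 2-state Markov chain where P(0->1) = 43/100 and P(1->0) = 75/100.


Stationary distribution: pi_0 = p10/(p01+p10), pi_1 = p01/(p01+p10)
p01 = 0.4300, p10 = 0.7500
pi_0 = 0.6356

0.6356


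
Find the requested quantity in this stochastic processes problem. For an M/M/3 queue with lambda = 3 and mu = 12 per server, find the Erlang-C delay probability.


a = lambda/mu = 0.2500
rho = a/c = 0.0833
Erlang-C formula applied:
C(c,a) = 0.0022

0.0022


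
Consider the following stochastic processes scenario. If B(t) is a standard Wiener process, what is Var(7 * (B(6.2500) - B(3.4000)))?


Var(alpha*(B(t)-B(s))) = alpha^2 * (t-s)
= 7^2 * (6.2500 - 3.4000)
= 49 * 2.8500
= 139.6500

139.6500


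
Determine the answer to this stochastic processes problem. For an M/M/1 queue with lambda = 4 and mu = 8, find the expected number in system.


rho = 4/8 = 0.5000
L = rho/(1-rho)
= 0.5000/0.5000
= 1.0000

1.0000


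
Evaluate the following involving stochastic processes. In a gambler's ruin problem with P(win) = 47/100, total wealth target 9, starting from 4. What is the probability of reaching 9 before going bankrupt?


Gambler's ruin formula:
r = q/p = 0.5300/0.4700 = 1.1277
P(win) = (1 - r^i)/(1 - r^N)
= (1 - 1.1277^4)/(1 - 1.1277^9)
= 0.3167

0.3167


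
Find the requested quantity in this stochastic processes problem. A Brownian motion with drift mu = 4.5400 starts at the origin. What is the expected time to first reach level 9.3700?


Expected first passage time = a/mu
= 9.3700/4.5400
= 2.0639

2.0639


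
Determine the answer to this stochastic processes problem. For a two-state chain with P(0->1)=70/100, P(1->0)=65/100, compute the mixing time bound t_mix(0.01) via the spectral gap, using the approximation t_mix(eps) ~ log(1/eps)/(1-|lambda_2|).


lambda_2 = |1 - p01 - p10| = |1 - 0.7000 - 0.6500| = 0.3500
t_mix ~ log(1/eps)/(1 - |lambda_2|)
= log(100)/(1 - 0.3500) = 4.6052/0.6500
= 7.0849

7.0849


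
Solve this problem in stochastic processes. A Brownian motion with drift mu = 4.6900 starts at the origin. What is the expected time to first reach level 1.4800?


Expected first passage time = a/mu
= 1.4800/4.6900
= 0.3156

0.3156


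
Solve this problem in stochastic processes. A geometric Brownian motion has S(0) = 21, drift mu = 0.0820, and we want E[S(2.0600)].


E[S(t)] = S(0) * exp(mu * t)
= 21 * exp(0.0820 * 2.0600)
= 21 * 1.1840
= 24.8645

24.8645


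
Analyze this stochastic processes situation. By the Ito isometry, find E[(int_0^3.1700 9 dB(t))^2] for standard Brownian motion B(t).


By Ito isometry: E[(int f dB)^2] = int f^2 dt
= 9^2 * 3.1700
= 81 * 3.1700 = 256.7700

256.7700


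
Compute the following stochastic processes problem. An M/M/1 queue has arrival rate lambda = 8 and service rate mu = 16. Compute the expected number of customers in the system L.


rho = 8/16 = 0.5000
L = rho/(1-rho)
= 0.5000/0.5000
= 1.0000

1.0000


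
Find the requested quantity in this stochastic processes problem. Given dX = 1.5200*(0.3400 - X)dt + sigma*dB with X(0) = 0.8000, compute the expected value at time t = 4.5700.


E[X(t)] = mu + (X(0) - mu)*exp(-theta*t)
= 0.3400 + (0.8000 - 0.3400)*exp(-1.5200*4.5700)
= 0.3400 + 0.4600 * 9.6209e-04
= 0.3404

0.3404


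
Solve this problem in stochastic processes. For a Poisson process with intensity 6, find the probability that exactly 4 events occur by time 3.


P(N(t)=k) = (lambda*t)^k * exp(-lambda*t) / k!
lambda*t = 18
= 18^4 * exp(-18) / 4!
= 104976 * 1.5230e-08 / 24
= 6.6616e-05

6.6616e-05


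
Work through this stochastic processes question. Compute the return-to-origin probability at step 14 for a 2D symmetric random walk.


P = C(14,7)^2 / 4^14
= 3432^2 / 268435456
= 11778624 / 268435456
= 0.0439

0.0439


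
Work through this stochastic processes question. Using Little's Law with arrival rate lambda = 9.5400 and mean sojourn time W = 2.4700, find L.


Little's Law: L = lambda * W
= 9.5400 * 2.4700
= 23.5638

23.5638


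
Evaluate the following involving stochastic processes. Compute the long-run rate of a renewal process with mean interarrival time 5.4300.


Long-run renewal rate = 1/E(X)
= 1/5.4300
= 0.1842

0.1842


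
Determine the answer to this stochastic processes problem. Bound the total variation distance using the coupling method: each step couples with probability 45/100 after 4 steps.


TV distance bound <= (1-delta)^n
= (1 - 0.4500)^4
= 0.5500^4
= 0.0915

0.0915


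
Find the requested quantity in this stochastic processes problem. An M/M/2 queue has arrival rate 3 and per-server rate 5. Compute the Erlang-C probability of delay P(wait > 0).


a = lambda/mu = 0.6000
rho = a/c = 0.3000
Erlang-C formula applied:
C(c,a) = 0.1385

0.1385


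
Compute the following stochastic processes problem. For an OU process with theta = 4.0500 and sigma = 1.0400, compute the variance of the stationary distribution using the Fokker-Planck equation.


Stationary variance = sigma^2 / (2*theta)
= 1.0400^2 / (2*4.0500)
= 1.0816 / 8.1000
= 0.1335

0.1335


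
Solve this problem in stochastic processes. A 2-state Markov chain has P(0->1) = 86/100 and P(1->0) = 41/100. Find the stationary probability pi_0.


Stationary distribution: pi_0 = p10/(p01+p10), pi_1 = p01/(p01+p10)
p01 = 0.8600, p10 = 0.4100
pi_0 = 0.3228

0.3228


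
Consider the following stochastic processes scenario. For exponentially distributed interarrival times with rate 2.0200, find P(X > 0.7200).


P(X > t) = exp(-lambda * t)
= exp(-2.0200 * 0.7200)
= exp(-1.4544) = 0.2335

0.2335


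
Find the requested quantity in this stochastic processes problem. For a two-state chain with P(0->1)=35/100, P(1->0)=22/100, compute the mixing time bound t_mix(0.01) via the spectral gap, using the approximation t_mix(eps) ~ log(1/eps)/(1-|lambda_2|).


lambda_2 = |1 - p01 - p10| = |1 - 0.3500 - 0.2200| = 0.4300
t_mix ~ log(1/eps)/(1 - |lambda_2|)
= log(100)/(1 - 0.4300) = 4.6052/0.5700
= 8.0792

8.0792


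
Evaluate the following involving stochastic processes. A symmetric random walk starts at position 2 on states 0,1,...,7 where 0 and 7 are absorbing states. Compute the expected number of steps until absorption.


For symmetric RW on 0,...,N with absorbing barriers, E(i) = i*(N-i)
E(2) = 2 * 5 = 10

10


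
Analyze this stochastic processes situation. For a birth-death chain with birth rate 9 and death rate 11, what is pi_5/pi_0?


For birth-death process, pi_n/pi_0 = (lambda/mu)^n
= (9/11)^5
= 0.3666

0.3666


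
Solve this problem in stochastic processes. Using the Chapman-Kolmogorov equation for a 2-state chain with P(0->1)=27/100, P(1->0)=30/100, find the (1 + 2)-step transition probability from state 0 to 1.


P^3 = P^1 * P^2
Computing via matrix multiplication of the transition matrix.
Entry (0,1) of P^3 = 0.4360

0.4360


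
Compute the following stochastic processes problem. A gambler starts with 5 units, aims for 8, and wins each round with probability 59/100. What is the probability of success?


Gambler's ruin formula:
r = q/p = 0.4100/0.5900 = 0.6949
P(win) = (1 - r^i)/(1 - r^N)
= (1 - 0.6949^5)/(1 - 0.6949^8)
= 0.8861

0.8861


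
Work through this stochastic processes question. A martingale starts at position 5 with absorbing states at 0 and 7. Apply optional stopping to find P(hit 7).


By optional stopping theorem: E(M at tau) = M(0) = 5
P(hit 7)*7 + P(hit 0)*0 = 5
P(hit 7) = (5 - 0)/(7 - 0) = 5/7 = 0.7143

0.7143


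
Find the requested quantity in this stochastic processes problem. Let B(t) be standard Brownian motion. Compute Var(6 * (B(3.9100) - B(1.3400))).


Var(alpha*(B(t)-B(s))) = alpha^2 * (t-s)
= 6^2 * (3.9100 - 1.3400)
= 36 * 2.5700
= 92.5200

92.5200


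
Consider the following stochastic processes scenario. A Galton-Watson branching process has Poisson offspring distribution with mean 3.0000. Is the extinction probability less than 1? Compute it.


Since mu = 3.0000 > 1, extinction prob q < 1.
Solve s = exp(mu*(s-1)) iteratively.
q = 0.0595

0.0595


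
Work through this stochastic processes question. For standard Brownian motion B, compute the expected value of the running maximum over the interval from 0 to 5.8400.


E(max B(s)) = sqrt(2t/pi)
= sqrt(2*5.8400/pi)
= sqrt(3.7179)
= 1.9282

1.9282


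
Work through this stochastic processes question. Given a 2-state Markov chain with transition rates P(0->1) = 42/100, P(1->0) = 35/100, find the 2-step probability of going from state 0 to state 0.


Computing P^2 by matrix multiplication.
P = [[0.5800, 0.4200], [0.3500, 0.6500]]
After raising P to the power 2:
P^2(0,0) = 0.4834

0.4834


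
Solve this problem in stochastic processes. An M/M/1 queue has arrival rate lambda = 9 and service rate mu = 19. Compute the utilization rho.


rho = lambda/mu
= 9/19
= 0.4737

0.4737


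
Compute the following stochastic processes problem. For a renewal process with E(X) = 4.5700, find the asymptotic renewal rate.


Long-run renewal rate = 1/E(X)
= 1/4.5700
= 0.2188

0.2188


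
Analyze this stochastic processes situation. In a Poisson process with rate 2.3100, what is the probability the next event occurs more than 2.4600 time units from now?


P(X > t) = exp(-lambda * t)
= exp(-2.3100 * 2.4600)
= exp(-5.6826) = 0.0034

0.0034


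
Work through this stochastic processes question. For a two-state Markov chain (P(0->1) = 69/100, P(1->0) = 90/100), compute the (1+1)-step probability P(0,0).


P^2 = P^1 * P^1
Computing via matrix multiplication of the transition matrix.
Entry (0,0) of P^2 = 0.7171

0.7171


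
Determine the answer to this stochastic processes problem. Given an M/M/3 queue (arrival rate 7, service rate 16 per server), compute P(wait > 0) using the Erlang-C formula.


a = lambda/mu = 0.4375
rho = a/c = 0.1458
Erlang-C formula applied:
C(c,a) = 0.0105

0.0105


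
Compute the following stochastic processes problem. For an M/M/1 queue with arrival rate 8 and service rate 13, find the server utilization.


rho = lambda/mu
= 8/13
= 0.6154

0.6154


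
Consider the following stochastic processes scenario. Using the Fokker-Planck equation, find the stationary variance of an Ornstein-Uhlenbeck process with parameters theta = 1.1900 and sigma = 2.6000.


Stationary variance = sigma^2 / (2*theta)
= 2.6000^2 / (2*1.1900)
= 6.7600 / 2.3800
= 2.8403

2.8403


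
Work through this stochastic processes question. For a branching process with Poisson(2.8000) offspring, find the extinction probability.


Since mu = 2.8000 > 1, extinction prob q < 1.
Solve s = exp(mu*(s-1)) iteratively.
q = 0.0750

0.0750


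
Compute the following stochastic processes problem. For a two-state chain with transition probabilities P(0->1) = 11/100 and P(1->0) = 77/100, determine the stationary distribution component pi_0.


Stationary distribution: pi_0 = p10/(p01+p10), pi_1 = p01/(p01+p10)
p01 = 0.1100, p10 = 0.7700
pi_0 = 0.8750

0.8750


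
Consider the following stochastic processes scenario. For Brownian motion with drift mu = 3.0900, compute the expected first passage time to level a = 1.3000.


Expected first passage time = a/mu
= 1.3000/3.0900
= 0.4207

0.4207


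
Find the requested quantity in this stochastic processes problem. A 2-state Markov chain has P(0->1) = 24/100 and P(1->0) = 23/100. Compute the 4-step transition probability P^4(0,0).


Computing P^4 by matrix multiplication.
P = [[0.7600, 0.2400], [0.2300, 0.7700]]
After raising P to the power 4:
P^4(0,0) = 0.5297

0.5297


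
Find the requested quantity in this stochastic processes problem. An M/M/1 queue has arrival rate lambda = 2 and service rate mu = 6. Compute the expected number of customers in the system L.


rho = 2/6 = 0.3333
L = rho/(1-rho)
= 0.3333/0.6667
= 0.5000

0.5000


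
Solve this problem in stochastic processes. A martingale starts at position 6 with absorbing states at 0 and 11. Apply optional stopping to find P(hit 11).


By optional stopping theorem: E(M at tau) = M(0) = 6
P(hit 11)*11 + P(hit 0)*0 = 6
P(hit 11) = (6 - 0)/(11 - 0) = 6/11 = 0.5455

0.5455


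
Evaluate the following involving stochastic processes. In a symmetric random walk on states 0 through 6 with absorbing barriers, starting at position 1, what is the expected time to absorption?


For symmetric RW on 0,...,N with absorbing barriers, E(i) = i*(N-i)
E(1) = 1 * 5 = 5

5


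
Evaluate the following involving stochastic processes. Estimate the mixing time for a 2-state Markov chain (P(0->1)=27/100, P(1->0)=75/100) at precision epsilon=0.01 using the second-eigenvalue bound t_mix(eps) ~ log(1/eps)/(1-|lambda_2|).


lambda_2 = |1 - p01 - p10| = |1 - 0.2700 - 0.7500| = 0.0200
t_mix ~ log(1/eps)/(1 - |lambda_2|)
= log(100)/(1 - 0.0200) = 4.6052/0.9800
= 4.6992

4.6992


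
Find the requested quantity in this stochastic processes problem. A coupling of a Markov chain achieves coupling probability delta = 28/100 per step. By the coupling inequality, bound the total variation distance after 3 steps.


TV distance bound <= (1-delta)^n
= (1 - 0.2800)^3
= 0.7200^3
= 0.3732

0.3732


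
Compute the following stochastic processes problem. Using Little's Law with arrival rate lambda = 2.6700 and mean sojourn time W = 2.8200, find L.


Little's Law: L = lambda * W
= 2.6700 * 2.8200
= 7.5294

7.5294


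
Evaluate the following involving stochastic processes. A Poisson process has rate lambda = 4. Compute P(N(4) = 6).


P(N(t)=k) = (lambda*t)^k * exp(-lambda*t) / k!
lambda*t = 16
= 16^6 * exp(-16) / 6!
= 16777216 * 1.1254e-07 / 720
= 0.0026

0.0026


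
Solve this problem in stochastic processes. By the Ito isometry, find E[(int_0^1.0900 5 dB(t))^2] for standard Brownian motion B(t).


By Ito isometry: E[(int f dB)^2] = int f^2 dt
= 5^2 * 1.0900
= 25 * 1.0900 = 27.2500

27.2500


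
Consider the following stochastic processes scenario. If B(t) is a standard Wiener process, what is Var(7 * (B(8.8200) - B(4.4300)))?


Var(alpha*(B(t)-B(s))) = alpha^2 * (t-s)
= 7^2 * (8.8200 - 4.4300)
= 49 * 4.3900
= 215.1100

215.1100


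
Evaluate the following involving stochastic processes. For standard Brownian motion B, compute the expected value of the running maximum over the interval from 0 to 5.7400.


E(max B(s)) = sqrt(2t/pi)
= sqrt(2*5.7400/pi)
= sqrt(3.6542)
= 1.9116

1.9116


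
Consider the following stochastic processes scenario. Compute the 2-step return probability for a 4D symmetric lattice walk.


P(return in 2 steps) = P(reverse first step) = 1/(2d)
= 1/8
= 0.1250

0.1250


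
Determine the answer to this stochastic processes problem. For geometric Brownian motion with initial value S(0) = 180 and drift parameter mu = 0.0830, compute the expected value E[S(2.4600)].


E[S(t)] = S(0) * exp(mu * t)
= 180 * exp(0.0830 * 2.4600)
= 180 * 1.2265
= 220.7734

220.7734


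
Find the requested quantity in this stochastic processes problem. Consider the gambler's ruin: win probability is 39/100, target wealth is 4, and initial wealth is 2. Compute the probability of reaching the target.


Gambler's ruin formula:
r = q/p = 0.6100/0.3900 = 1.5641
P(win) = (1 - r^i)/(1 - r^N)
= (1 - 1.5641^2)/(1 - 1.5641^4)
= 0.2902

0.2902


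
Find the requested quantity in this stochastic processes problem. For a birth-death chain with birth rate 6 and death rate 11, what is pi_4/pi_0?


For birth-death process, pi_n/pi_0 = (lambda/mu)^n
= (6/11)^4
= 0.0885

0.0885


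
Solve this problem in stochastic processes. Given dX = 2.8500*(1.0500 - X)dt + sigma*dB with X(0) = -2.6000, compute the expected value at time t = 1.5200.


E[X(t)] = mu + (X(0) - mu)*exp(-theta*t)
= 1.0500 + (-2.6000 - 1.0500)*exp(-2.8500*1.5200)
= 1.0500 + -3.6500 * 0.0131
= 1.0020

1.0020


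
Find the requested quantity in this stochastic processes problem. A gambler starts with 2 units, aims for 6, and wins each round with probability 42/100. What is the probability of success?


Gambler's ruin formula:
r = q/p = 0.5800/0.4200 = 1.3810
P(win) = (1 - r^i)/(1 - r^N)
= (1 - 1.3810^2)/(1 - 1.3810^6)
= 0.1528

0.1528


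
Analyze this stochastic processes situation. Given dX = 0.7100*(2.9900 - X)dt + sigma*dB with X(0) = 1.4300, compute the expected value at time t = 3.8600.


E[X(t)] = mu + (X(0) - mu)*exp(-theta*t)
= 2.9900 + (1.4300 - 2.9900)*exp(-0.7100*3.8600)
= 2.9900 + -1.5600 * 0.0645
= 2.8893

2.8893


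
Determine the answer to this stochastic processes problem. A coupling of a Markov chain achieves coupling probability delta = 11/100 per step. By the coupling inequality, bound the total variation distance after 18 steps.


TV distance bound <= (1-delta)^n
= (1 - 0.1100)^18
= 0.8900^18
= 0.1227

0.1227


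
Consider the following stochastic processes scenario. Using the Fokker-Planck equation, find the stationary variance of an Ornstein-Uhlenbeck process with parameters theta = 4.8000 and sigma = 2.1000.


Stationary variance = sigma^2 / (2*theta)
= 2.1000^2 / (2*4.8000)
= 4.4100 / 9.6000
= 0.4594

0.4594


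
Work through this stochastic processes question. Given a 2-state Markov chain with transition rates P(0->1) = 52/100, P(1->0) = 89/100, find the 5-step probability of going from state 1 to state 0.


Computing P^5 by matrix multiplication.
P = [[0.4800, 0.5200], [0.8900, 0.1100]]
After raising P to the power 5:
P^5(1,0) = 0.6385

0.6385


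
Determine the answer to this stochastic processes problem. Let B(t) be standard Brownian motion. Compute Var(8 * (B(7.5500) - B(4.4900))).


Var(alpha*(B(t)-B(s))) = alpha^2 * (t-s)
= 8^2 * (7.5500 - 4.4900)
= 64 * 3.0600
= 195.8400

195.8400


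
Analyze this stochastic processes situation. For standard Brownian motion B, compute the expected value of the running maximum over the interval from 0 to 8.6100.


E(max B(s)) = sqrt(2t/pi)
= sqrt(2*8.6100/pi)
= sqrt(5.4813)
= 2.3412

2.3412


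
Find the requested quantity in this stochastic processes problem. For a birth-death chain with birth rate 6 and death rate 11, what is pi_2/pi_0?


For birth-death process, pi_n/pi_0 = (lambda/mu)^n
= (6/11)^2
= 0.2975

0.2975


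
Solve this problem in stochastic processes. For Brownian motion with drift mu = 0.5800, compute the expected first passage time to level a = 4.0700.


Expected first passage time = a/mu
= 4.0700/0.5800
= 7.0172

7.0172


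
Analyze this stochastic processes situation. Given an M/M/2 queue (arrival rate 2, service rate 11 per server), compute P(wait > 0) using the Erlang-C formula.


a = lambda/mu = 0.1818
rho = a/c = 0.0909
Erlang-C formula applied:
C(c,a) = 0.0152

0.0152


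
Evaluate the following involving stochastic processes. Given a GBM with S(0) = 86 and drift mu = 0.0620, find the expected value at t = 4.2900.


E[S(t)] = S(0) * exp(mu * t)
= 86 * exp(0.0620 * 4.2900)
= 86 * 1.3047
= 112.2050

112.2050
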